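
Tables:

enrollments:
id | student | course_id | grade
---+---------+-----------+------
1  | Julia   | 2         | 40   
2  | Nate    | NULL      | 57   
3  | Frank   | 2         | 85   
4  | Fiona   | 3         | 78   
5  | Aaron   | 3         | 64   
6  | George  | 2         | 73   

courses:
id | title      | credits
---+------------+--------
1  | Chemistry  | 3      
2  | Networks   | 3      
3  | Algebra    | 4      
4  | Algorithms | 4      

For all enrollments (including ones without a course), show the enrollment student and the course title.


LEFT JOIN keeps every row from enrollments (the left table); where course_id has no match in courses, the course columns become NULL. Walk through each enrollment:
  - enrollment 1 (Julia): course_id=2 -> matches Networks
  - enrollment 2 (Nate): course_id=NULL, no match -> kept with NULL
  - enrollment 3 (Frank): course_id=2 -> matches Networks
  - enrollment 4 (Fiona): course_id=3 -> matches Algebra
  - enrollment 5 (Aaron): course_id=3 -> matches Algebra
  - enrollment 6 (George): course_id=2 -> matches Networks
All 6 rows appear; 1 has NULL course.

SQL:
SELECT a.student, b.title AS course
FROM enrollments a
LEFT JOIN courses b ON a.course_id = b.id

Result:
student | course  
--------+---------
Julia   | Networks
Nate    | NULL    
Frank   | Networks
Fiona   | Algebra 
Aaron   | Algebra 
George  | Networks


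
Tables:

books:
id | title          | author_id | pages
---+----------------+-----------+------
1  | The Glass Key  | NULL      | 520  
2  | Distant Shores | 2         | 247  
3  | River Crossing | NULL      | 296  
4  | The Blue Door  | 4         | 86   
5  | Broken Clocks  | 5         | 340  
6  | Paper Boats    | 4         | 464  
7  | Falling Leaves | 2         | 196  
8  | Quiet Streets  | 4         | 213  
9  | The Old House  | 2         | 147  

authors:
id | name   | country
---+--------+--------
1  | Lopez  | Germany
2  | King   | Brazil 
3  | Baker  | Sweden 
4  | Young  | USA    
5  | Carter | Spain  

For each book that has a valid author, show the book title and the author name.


INNER JOIN keeps only books rows whose author_id matches an id in authors. Walk through each book:
  - book 1 (The Glass Key): author_id=NULL, no match -> dropped
  - book 2 (Distant Shores): author_id=2 -> matches King
  - book 3 (River Crossing): author_id=NULL, no match -> dropped
  - book 4 (The Blue Door): author_id=4 -> matches Young
  - book 5 (Broken Clocks): author_id=5 -> matches Carter
  - book 6 (Paper Boats): author_id=4 -> matches Young
  - book 7 (Falling Leaves): author_id=2 -> matches King
  - book 8 (Quiet Streets): author_id=4 -> matches Young
  - book 9 (The Old House): author_id=2 -> matches King
So 2 of 9 rows are dropped.

SQL:
SELECT a.title, b.name AS author
FROM books a
INNER JOIN authors b ON a.author_id = b.id

Result:
title          | author
---------------+-------
Distant Shores | King  
The Blue Door  | Young 
Broken Clocks  | Carter
Paper Boats    | Young 
Falling Leaves | King  
Quiet Streets  | Young 
The Old House  | King  


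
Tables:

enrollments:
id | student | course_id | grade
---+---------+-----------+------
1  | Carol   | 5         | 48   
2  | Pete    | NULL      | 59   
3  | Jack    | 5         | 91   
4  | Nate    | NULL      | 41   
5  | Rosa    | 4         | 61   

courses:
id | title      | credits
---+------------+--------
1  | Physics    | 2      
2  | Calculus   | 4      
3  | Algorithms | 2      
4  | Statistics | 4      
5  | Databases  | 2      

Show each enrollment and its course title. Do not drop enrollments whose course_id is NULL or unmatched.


LEFT JOIN keeps every row from enrollments (the left table); where course_id has no match in courses, the course columns become NULL. Walk through each enrollment:
  - enrollment 1 (Carol): course_id=5 -> matches Databases
  - enrollment 2 (Pete): course_id=NULL, no match -> kept with NULL
  - enrollment 3 (Jack): course_id=5 -> matches Databases
  - enrollment 4 (Nate): course_id=NULL, no match -> kept with NULL
  - enrollment 5 (Rosa): course_id=4 -> matches Statistics
All 5 rows appear; 2 have NULL course.

SQL:
SELECT a.student, b.title AS course
FROM enrollments a
LEFT JOIN courses b ON a.course_id = b.id

Result:
student | course    
--------+-----------
Carol   | Databases 
Pete    | NULL      
Jack    | Databases 
Nate    | NULL      
Rosa    | Statistics


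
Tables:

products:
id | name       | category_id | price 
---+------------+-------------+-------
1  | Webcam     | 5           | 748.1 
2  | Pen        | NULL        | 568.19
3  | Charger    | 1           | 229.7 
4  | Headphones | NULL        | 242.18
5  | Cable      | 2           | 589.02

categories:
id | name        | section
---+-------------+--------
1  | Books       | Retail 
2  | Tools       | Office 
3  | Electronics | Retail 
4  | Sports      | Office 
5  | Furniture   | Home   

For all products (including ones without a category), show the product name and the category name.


LEFT JOIN keeps every row from products (the left table); where category_id has no match in categories, the category columns become NULL. Walk through each product:
  - product 1 (Webcam): category_id=5 -> matches Furniture
  - product 2 (Pen): category_id=NULL, no match -> kept with NULL
  - product 3 (Charger): category_id=1 -> matches Books
  - product 4 (Headphones): category_id=NULL, no match -> kept with NULL
  - product 5 (Cable): category_id=2 -> matches Tools
All 5 rows appear; 2 have NULL category.

SQL:
SELECT a.name, b.name AS category
FROM products a
LEFT JOIN categories b ON a.category_id = b.id

Result:
name       | category 
-----------+----------
Webcam     | Furniture
Pen        | NULL     
Charger    | Books    
Headphones | NULL     
Cable      | Tools    


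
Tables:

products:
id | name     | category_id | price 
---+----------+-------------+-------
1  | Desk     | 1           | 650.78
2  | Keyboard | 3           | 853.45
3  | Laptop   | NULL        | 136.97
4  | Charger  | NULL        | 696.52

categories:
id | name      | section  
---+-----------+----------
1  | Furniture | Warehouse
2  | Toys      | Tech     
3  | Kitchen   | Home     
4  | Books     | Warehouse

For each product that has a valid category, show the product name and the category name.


INNER JOIN keeps only products rows whose category_id matches an id in categories. Walk through each product:
  - product 1 (Desk): category_id=1 -> matches Furniture
  - product 2 (Keyboard): category_id=3 -> matches Kitchen
  - product 3 (Laptop): category_id=NULL, no match -> dropped
  - product 4 (Charger): category_id=NULL, no match -> dropped
So 2 of 4 rows are dropped.

SQL:
SELECT a.name, b.name AS category
FROM products a
INNER JOIN categories b ON a.category_id = b.id

Result:
name     | category 
---------+----------
Desk     | Furniture
Keyboard | Kitchen  


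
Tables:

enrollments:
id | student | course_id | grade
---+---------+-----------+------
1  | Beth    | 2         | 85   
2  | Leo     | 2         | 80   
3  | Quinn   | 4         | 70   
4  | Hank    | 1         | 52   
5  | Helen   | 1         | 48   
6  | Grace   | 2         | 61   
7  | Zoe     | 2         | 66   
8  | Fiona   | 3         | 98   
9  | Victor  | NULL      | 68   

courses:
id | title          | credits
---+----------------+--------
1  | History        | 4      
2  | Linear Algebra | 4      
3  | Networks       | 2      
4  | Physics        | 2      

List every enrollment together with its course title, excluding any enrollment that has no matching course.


INNER JOIN keeps only enrollments rows whose course_id matches an id in courses. Walk through each enrollment:
  - enrollment 1 (Beth): course_id=2 -> matches Linear Algebra
  - enrollment 2 (Leo): course_id=2 -> matches Linear Algebra
  - enrollment 3 (Quinn): course_id=4 -> matches Physics
  - enrollment 4 (Hank): course_id=1 -> matches History
  - enrollment 5 (Helen): course_id=1 -> matches History
  - enrollment 6 (Grace): course_id=2 -> matches Linear Algebra
  - enrollment 7 (Zoe): course_id=2 -> matches Linear Algebra
  - enrollment 8 (Fiona): course_id=3 -> matches Networks
  - enrollment 9 (Victor): course_id=NULL, no match -> dropped
So 1 of 9 rows is dropped.

SQL:
SELECT a.student, b.title AS course
FROM enrollments a
INNER JOIN courses b ON a.course_id = b.id

Result:
student | course        
--------+---------------
Beth    | Linear Algebra
Leo     | Linear Algebra
Quinn   | Physics       
Hank    | History       
Helen   | History       
Grace   | Linear Algebra
Zoe     | Linear Algebra
Fiona   | Networks      


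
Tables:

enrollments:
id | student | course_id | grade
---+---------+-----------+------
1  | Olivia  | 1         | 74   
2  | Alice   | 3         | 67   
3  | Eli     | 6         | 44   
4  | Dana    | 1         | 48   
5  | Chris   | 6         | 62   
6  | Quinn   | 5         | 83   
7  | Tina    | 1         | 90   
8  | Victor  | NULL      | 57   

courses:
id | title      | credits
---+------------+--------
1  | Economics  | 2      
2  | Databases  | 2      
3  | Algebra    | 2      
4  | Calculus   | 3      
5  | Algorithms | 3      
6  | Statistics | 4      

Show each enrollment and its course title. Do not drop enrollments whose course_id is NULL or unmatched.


LEFT JOIN keeps every row from enrollments (the left table); where course_id has no match in courses, the course columns become NULL. Walk through each enrollment:
  - enrollment 1 (Olivia): course_id=1 -> matches Economics
  - enrollment 2 (Alice): course_id=3 -> matches Algebra
  - enrollment 3 (Eli): course_id=6 -> matches Statistics
  - enrollment 4 (Dana): course_id=1 -> matches Economics
  - enrollment 5 (Chris): course_id=6 -> matches Statistics
  - enrollment 6 (Quinn): course_id=5 -> matches Algorithms
  - enrollment 7 (Tina): course_id=1 -> matches Economics
  - enrollment 8 (Victor): course_id=NULL, no match -> kept with NULL
All 8 rows appear; 1 has NULL course.

SQL:
SELECT a.student, b.title AS course
FROM enrollments a
LEFT JOIN courses b ON a.course_id = b.id

Result:
student | course    
--------+-----------
Olivia  | Economics 
Alice   | Algebra   
Eli     | Statistics
Dana    | Economics 
Chris   | Statistics
Quinn   | Algorithms
Tina    | Economics 
Victor  | NULL      


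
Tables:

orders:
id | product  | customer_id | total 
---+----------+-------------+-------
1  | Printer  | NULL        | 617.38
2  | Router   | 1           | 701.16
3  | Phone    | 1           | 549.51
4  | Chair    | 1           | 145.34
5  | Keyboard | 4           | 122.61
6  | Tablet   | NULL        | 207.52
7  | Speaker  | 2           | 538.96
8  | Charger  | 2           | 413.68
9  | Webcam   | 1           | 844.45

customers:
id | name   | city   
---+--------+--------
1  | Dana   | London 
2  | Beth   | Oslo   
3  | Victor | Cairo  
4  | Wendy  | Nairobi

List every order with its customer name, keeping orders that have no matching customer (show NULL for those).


LEFT JOIN keeps every row from orders (the left table); where customer_id has no match in customers, the customer columns become NULL. Walk through each order:
  - order 1 (Printer): customer_id=NULL, no match -> kept with NULL
  - order 2 (Router): customer_id=1 -> matches Dana
  - order 3 (Phone): customer_id=1 -> matches Dana
  - order 4 (Chair): customer_id=1 -> matches Dana
  - order 5 (Keyboard): customer_id=4 -> matches Wendy
  - order 6 (Tablet): customer_id=NULL, no match -> kept with NULL
  - order 7 (Speaker): customer_id=2 -> matches Beth
  - order 8 (Charger): customer_id=2 -> matches Beth
  - order 9 (Webcam): customer_id=1 -> matches Dana
All 9 rows appear; 2 have NULL customer.

SQL:
SELECT a.product, b.name AS customer
FROM orders a
LEFT JOIN customers b ON a.customer_id = b.id

Result:
product  | customer
---------+---------
Printer  | NULL    
Router   | Dana    
Phone    | Dana    
Chair    | Dana    
Keyboard | Wendy   
Tablet   | NULL    
Speaker  | Beth    
Charger  | Beth    
Webcam   | Dana    


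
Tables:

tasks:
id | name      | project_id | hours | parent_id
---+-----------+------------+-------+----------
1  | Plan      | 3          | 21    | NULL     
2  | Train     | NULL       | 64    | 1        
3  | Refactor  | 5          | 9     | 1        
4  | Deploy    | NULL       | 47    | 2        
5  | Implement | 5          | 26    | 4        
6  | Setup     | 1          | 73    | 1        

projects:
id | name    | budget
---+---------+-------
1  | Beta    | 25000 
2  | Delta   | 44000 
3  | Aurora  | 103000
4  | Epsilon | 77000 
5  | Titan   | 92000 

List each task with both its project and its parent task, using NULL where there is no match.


Two LEFT JOINs from the same base table tasks: one to projects via project_id, one to tasks itself via parent_id. Both are LEFT so every task is preserved.
Match against projects:
  - task 1 (Plan): project_id=3 -> matches Aurora
  - task 2 (Train): project_id=NULL, no match -> kept with NULL
  - task 3 (Refactor): project_id=5 -> matches Titan
  - task 4 (Deploy): project_id=NULL, no match -> kept with NULL
  - task 5 (Implement): project_id=5 -> matches Titan
  - task 6 (Setup): project_id=1 -> matches Beta
Match against tasks (self):
  - task 1 (Plan): parent_id=NULL -> NULL
  - task 2 (Train): parent_id=1 -> Plan
  - task 3 (Refactor): parent_id=1 -> Plan
  - task 4 (Deploy): parent_id=2 -> Train
  - task 5 (Implement): parent_id=4 -> Deploy
  - task 6 (Setup): parent_id=1 -> Plan

SQL:
SELECT a.name, b.name AS project, c.name AS parent
FROM tasks a
LEFT JOIN projects b ON a.project_id = b.id
LEFT JOIN tasks c ON a.parent_id = c.id

Result:
name      | project | parent
----------+---------+-------
Plan      | Aurora  | NULL  
Train     | NULL    | Plan  
Refactor  | Titan   | Plan  
Deploy    | NULL    | Train 
Implement | Titan   | Deploy
Setup     | Beta    | Plan  


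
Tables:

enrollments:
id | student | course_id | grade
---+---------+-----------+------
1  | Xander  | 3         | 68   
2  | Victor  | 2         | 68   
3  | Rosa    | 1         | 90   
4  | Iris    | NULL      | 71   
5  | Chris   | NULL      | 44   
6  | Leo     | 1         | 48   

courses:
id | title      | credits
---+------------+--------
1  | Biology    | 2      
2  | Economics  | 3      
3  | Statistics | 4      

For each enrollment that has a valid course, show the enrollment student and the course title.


INNER JOIN keeps only enrollments rows whose course_id matches an id in courses. Walk through each enrollment:
  - enrollment 1 (Xander): course_id=3 -> matches Statistics
  - enrollment 2 (Victor): course_id=2 -> matches Economics
  - enrollment 3 (Rosa): course_id=1 -> matches Biology
  - enrollment 4 (Iris): course_id=NULL, no match -> dropped
  - enrollment 5 (Chris): course_id=NULL, no match -> dropped
  - enrollment 6 (Leo): course_id=1 -> matches Biology
So 2 of 6 rows are dropped.

SQL:
SELECT a.student, b.title AS course
FROM enrollments a
INNER JOIN courses b ON a.course_id = b.id

Result:
student | course    
--------+-----------
Xander  | Statistics
Victor  | Economics 
Rosa    | Biology   
Leo     | Biology   


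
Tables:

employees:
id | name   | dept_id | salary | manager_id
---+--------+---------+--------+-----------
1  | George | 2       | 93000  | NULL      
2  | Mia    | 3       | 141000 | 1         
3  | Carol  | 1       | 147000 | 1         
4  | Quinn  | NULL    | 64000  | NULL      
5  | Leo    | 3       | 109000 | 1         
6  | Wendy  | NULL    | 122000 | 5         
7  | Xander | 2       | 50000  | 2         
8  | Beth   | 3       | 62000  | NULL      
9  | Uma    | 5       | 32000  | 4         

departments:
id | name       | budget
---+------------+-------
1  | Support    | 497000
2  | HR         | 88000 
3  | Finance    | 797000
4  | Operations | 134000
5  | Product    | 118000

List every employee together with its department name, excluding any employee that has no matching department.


INNER JOIN keeps only employees rows whose dept_id matches an id in departments. Walk through each employee:
  - employee 1 (George): dept_id=2 -> matches HR
  - employee 2 (Mia): dept_id=3 -> matches Finance
  - employee 3 (Carol): dept_id=1 -> matches Support
  - employee 4 (Quinn): dept_id=NULL, no match -> dropped
  - employee 5 (Leo): dept_id=3 -> matches Finance
  - employee 6 (Wendy): dept_id=NULL, no match -> dropped
  - employee 7 (Xander): dept_id=2 -> matches HR
  - employee 8 (Beth): dept_id=3 -> matches Finance
  - employee 9 (Uma): dept_id=5 -> matches Product
So 2 of 9 rows are dropped.

SQL:
SELECT a.name, b.name AS department
FROM employees a
INNER JOIN departments b ON a.dept_id = b.id

Result:
name   | department
-------+-----------
George | HR        
Mia    | Finance   
Carol  | Support   
Leo    | Finance   
Xander | HR        
Beth   | Finance   
Uma    | Product   


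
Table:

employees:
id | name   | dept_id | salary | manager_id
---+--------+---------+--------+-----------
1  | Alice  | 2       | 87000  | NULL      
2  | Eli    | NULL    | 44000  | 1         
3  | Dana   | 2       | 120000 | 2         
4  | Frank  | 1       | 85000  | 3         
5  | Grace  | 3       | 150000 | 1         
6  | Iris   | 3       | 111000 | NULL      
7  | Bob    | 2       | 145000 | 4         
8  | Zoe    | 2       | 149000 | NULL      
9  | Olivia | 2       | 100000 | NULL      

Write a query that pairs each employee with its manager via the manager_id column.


This is a self-join: employees is joined to a second copy of itself, matching each row's manager_id to another row's id. Use LEFT JOIN so rows with manager_id=NULL are kept.
  - employee 1 (Alice): manager_id=NULL -> NULL
  - employee 2 (Eli): manager_id=1 -> Alice
  - employee 3 (Dana): manager_id=2 -> Eli
  - employee 4 (Frank): manager_id=3 -> Dana
  - employee 5 (Grace): manager_id=1 -> Alice
  - employee 6 (Iris): manager_id=NULL -> NULL
  - employee 7 (Bob): manager_id=4 -> Frank
  - employee 8 (Zoe): manager_id=NULL -> NULL
  - employee 9 (Olivia): manager_id=NULL -> NULL

SQL:
SELECT a.name AS item, b.name AS manager
FROM employees a
LEFT JOIN employees b ON a.manager_id = b.id

Result:
item   | manager
-------+--------
Alice  | NULL   
Eli    | Alice  
Dana   | Eli    
Frank  | Dana   
Grace  | Alice  
Iris   | NULL   
Bob    | Frank  
Zoe    | NULL   
Olivia | NULL   


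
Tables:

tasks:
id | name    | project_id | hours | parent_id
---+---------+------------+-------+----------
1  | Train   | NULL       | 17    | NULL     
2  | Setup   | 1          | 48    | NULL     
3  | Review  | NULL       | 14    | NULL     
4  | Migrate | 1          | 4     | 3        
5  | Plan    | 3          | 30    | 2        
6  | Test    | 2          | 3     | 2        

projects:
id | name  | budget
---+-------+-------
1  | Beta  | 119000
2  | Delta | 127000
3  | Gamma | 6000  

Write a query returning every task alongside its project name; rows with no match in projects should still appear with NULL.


LEFT JOIN keeps every row from tasks (the left table); where project_id has no match in projects, the project columns become NULL. Walk through each task:
  - task 1 (Train): project_id=NULL, no match -> kept with NULL
  - task 2 (Setup): project_id=1 -> matches Beta
  - task 3 (Review): project_id=NULL, no match -> kept with NULL
  - task 4 (Migrate): project_id=1 -> matches Beta
  - task 5 (Plan): project_id=3 -> matches Gamma
  - task 6 (Test): project_id=2 -> matches Delta
All 6 rows appear; 2 have NULL project.

SQL:
SELECT a.name, b.name AS project
FROM tasks a
LEFT JOIN projects b ON a.project_id = b.id

Result:
name    | project
--------+--------
Train   | NULL   
Setup   | Beta   
Review  | NULL   
Migrate | Beta   
Plan    | Gamma  
Test    | Delta  


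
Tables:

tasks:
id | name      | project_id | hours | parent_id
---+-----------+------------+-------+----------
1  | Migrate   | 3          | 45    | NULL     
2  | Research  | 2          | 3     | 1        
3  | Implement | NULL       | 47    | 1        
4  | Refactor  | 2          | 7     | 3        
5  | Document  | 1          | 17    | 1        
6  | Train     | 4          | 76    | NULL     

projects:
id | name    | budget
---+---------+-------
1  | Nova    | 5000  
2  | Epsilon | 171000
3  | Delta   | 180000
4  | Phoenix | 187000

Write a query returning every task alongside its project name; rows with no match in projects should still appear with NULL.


LEFT JOIN keeps every row from tasks (the left table); where project_id has no match in projects, the project columns become NULL. Walk through each task:
  - task 1 (Migrate): project_id=3 -> matches Delta
  - task 2 (Research): project_id=2 -> matches Epsilon
  - task 3 (Implement): project_id=NULL, no match -> kept with NULL
  - task 4 (Refactor): project_id=2 -> matches Epsilon
  - task 5 (Document): project_id=1 -> matches Nova
  - task 6 (Train): project_id=4 -> matches Phoenix
All 6 rows appear; 1 has NULL project.

SQL:
SELECT a.name, b.name AS project
FROM tasks a
LEFT JOIN projects b ON a.project_id = b.id

Result:
name      | project
----------+--------
Migrate   | Delta  
Research  | Epsilon
Implement | NULL   
Refactor  | Epsilon
Document  | Nova   
Train     | Phoenix


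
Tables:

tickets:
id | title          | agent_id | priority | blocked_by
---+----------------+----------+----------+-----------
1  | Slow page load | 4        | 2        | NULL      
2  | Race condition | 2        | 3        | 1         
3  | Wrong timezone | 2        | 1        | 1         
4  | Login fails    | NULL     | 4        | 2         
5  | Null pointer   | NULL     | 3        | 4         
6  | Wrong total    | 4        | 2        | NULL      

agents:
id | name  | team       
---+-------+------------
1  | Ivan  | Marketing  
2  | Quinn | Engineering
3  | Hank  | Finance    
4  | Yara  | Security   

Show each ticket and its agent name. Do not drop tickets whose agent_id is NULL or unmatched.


LEFT JOIN keeps every row from tickets (the left table); where agent_id has no match in agents, the agent columns become NULL. Walk through each ticket:
  - ticket 1 (Slow page load): agent_id=4 -> matches Yara
  - ticket 2 (Race condition): agent_id=2 -> matches Quinn
  - ticket 3 (Wrong timezone): agent_id=2 -> matches Quinn
  - ticket 4 (Login fails): agent_id=NULL, no match -> kept with NULL
  - ticket 5 (Null pointer): agent_id=NULL, no match -> kept with NULL
  - ticket 6 (Wrong total): agent_id=4 -> matches Yara
All 6 rows appear; 2 have NULL agent.

SQL:
SELECT a.title, b.name AS agent
FROM tickets a
LEFT JOIN agents b ON a.agent_id = b.id

Result:
title          | agent
---------------+------
Slow page load | Yara 
Race condition | Quinn
Wrong timezone | Quinn
Login fails    | NULL 
Null pointer   | NULL 
Wrong total    | Yara 


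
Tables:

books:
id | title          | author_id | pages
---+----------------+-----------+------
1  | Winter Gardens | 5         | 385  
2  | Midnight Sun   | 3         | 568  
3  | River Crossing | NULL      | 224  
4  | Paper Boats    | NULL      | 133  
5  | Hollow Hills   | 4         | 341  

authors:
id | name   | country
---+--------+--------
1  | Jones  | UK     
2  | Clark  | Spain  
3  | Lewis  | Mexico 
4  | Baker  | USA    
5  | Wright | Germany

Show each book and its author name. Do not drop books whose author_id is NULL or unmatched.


LEFT JOIN keeps every row from books (the left table); where author_id has no match in authors, the author columns become NULL. Walk through each book:
  - book 1 (Winter Gardens): author_id=5 -> matches Wright
  - book 2 (Midnight Sun): author_id=3 -> matches Lewis
  - book 3 (River Crossing): author_id=NULL, no match -> kept with NULL
  - book 4 (Paper Boats): author_id=NULL, no match -> kept with NULL
  - book 5 (Hollow Hills): author_id=4 -> matches Baker
All 5 rows appear; 2 have NULL author.

SQL:
SELECT a.title, b.name AS author
FROM books a
LEFT JOIN authors b ON a.author_id = b.id

Result:
title          | author
---------------+-------
Winter Gardens | Wright
Midnight Sun   | Lewis 
River Crossing | NULL  
Paper Boats    | NULL  
Hollow Hills   | Baker 


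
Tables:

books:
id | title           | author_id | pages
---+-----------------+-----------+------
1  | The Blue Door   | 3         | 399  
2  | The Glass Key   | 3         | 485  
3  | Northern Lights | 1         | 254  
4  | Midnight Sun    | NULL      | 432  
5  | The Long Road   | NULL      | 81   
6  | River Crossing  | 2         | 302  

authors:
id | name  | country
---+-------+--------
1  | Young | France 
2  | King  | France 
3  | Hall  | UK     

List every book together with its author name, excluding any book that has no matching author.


INNER JOIN keeps only books rows whose author_id matches an id in authors. Walk through each book:
  - book 1 (The Blue Door): author_id=3 -> matches Hall
  - book 2 (The Glass Key): author_id=3 -> matches Hall
  - book 3 (Northern Lights): author_id=1 -> matches Young
  - book 4 (Midnight Sun): author_id=NULL, no match -> dropped
  - book 5 (The Long Road): author_id=NULL, no match -> dropped
  - book 6 (River Crossing): author_id=2 -> matches King
So 2 of 6 rows are dropped.

SQL:
SELECT a.title, b.name AS author
FROM books a
INNER JOIN authors b ON a.author_id = b.id

Result:
title           | author
----------------+-------
The Blue Door   | Hall  
The Glass Key   | Hall  
Northern Lights | Young 
River Crossing  | King  


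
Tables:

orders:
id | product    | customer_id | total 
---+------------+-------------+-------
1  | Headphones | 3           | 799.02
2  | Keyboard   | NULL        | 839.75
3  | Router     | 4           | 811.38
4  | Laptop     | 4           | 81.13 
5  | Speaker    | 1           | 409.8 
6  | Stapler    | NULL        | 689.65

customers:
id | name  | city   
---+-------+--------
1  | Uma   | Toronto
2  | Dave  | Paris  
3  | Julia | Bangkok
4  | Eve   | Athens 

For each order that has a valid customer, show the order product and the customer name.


INNER JOIN keeps only orders rows whose customer_id matches an id in customers. Walk through each order:
  - order 1 (Headphones): customer_id=3 -> matches Julia
  - order 2 (Keyboard): customer_id=NULL, no match -> dropped
  - order 3 (Router): customer_id=4 -> matches Eve
  - order 4 (Laptop): customer_id=4 -> matches Eve
  - order 5 (Speaker): customer_id=1 -> matches Uma
  - order 6 (Stapler): customer_id=NULL, no match -> dropped
So 2 of 6 rows are dropped.

SQL:
SELECT a.product, b.name AS customer
FROM orders a
INNER JOIN customers b ON a.customer_id = b.id

Result:
product    | customer
-----------+---------
Headphones | Julia   
Router     | Eve     
Laptop     | Eve     
Speaker    | Uma     


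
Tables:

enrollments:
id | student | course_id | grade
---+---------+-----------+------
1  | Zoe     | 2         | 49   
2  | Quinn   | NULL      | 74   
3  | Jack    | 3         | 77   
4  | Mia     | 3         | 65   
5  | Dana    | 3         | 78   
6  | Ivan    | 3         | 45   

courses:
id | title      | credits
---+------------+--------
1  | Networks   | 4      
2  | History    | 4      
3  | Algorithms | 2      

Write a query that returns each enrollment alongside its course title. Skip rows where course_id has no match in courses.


INNER JOIN keeps only enrollments rows whose course_id matches an id in courses. Walk through each enrollment:
  - enrollment 1 (Zoe): course_id=2 -> matches History
  - enrollment 2 (Quinn): course_id=NULL, no match -> dropped
  - enrollment 3 (Jack): course_id=3 -> matches Algorithms
  - enrollment 4 (Mia): course_id=3 -> matches Algorithms
  - enrollment 5 (Dana): course_id=3 -> matches Algorithms
  - enrollment 6 (Ivan): course_id=3 -> matches Algorithms
So 1 of 6 rows is dropped.

SQL:
SELECT a.student, b.title AS course
FROM enrollments a
INNER JOIN courses b ON a.course_id = b.id

Result:
student | course    
--------+-----------
Zoe     | History   
Jack    | Algorithms
Mia     | Algorithms
Dana    | Algorithms
Ivan    | Algorithms


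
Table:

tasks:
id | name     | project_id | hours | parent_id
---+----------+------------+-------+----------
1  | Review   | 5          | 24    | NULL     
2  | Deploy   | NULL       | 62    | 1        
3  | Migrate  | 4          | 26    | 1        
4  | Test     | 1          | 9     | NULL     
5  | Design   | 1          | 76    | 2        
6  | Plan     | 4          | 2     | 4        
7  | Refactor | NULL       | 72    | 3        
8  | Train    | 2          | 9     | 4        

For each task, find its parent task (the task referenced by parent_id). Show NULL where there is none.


This is a self-join: tasks is joined to a second copy of itself, matching each row's parent_id to another row's id. Use LEFT JOIN so rows with parent_id=NULL are kept.
  - task 1 (Review): parent_id=NULL -> NULL
  - task 2 (Deploy): parent_id=1 -> Review
  - task 3 (Migrate): parent_id=1 -> Review
  - task 4 (Test): parent_id=NULL -> NULL
  - task 5 (Design): parent_id=2 -> Deploy
  - task 6 (Plan): parent_id=4 -> Test
  - task 7 (Refactor): parent_id=3 -> Migrate
  - task 8 (Train): parent_id=4 -> Test

SQL:
SELECT a.name AS item, b.name AS parent
FROM tasks a
LEFT JOIN tasks b ON a.parent_id = b.id

Result:
item     | parent 
---------+--------
Review   | NULL   
Deploy   | Review 
Migrate  | Review 
Test     | NULL   
Design   | Deploy 
Plan     | Test   
Refactor | Migrate
Train    | Test   


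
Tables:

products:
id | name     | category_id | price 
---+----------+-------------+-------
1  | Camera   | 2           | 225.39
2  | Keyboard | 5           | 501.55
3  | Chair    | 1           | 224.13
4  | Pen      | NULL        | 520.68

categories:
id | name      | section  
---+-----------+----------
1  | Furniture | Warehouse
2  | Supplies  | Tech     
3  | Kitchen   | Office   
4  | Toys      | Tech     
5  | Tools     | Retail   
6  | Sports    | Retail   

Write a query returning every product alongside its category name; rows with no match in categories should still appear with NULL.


LEFT JOIN keeps every row from products (the left table); where category_id has no match in categories, the category columns become NULL. Walk through each product:
  - product 1 (Camera): category_id=2 -> matches Supplies
  - product 2 (Keyboard): category_id=5 -> matches Tools
  - product 3 (Chair): category_id=1 -> matches Furniture
  - product 4 (Pen): category_id=NULL, no match -> kept with NULL
All 4 rows appear; 1 has NULL category.

SQL:
SELECT a.name, b.name AS category
FROM products a
LEFT JOIN categories b ON a.category_id = b.id

Result:
name     | category 
---------+----------
Camera   | Supplies 
Keyboard | Tools    
Chair    | Furniture
Pen      | NULL     


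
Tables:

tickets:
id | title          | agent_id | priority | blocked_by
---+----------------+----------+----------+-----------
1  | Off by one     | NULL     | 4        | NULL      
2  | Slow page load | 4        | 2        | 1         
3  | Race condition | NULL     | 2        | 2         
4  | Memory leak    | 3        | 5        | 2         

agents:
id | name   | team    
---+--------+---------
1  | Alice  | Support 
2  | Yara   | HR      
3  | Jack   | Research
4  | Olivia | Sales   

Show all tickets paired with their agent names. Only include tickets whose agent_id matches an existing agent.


INNER JOIN keeps only tickets rows whose agent_id matches an id in agents. Walk through each ticket:
  - ticket 1 (Off by one): agent_id=NULL, no match -> dropped
  - ticket 2 (Slow page load): agent_id=4 -> matches Olivia
  - ticket 3 (Race condition): agent_id=NULL, no match -> dropped
  - ticket 4 (Memory leak): agent_id=3 -> matches Jack
So 2 of 4 rows are dropped.

SQL:
SELECT a.title, b.name AS agent
FROM tickets a
INNER JOIN agents b ON a.agent_id = b.id

Result:
title          | agent 
---------------+-------
Slow page load | Olivia
Memory leak    | Jack  


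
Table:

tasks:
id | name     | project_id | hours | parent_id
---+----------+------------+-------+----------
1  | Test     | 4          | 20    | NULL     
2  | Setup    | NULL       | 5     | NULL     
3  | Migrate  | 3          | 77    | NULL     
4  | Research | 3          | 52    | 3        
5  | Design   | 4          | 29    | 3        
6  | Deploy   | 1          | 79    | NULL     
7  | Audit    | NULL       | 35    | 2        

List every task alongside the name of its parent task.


This is a self-join: tasks is joined to a second copy of itself, matching each row's parent_id to another row's id. Use LEFT JOIN so rows with parent_id=NULL are kept.
  - task 1 (Test): parent_id=NULL -> NULL
  - task 2 (Setup): parent_id=NULL -> NULL
  - task 3 (Migrate): parent_id=NULL -> NULL
  - task 4 (Research): parent_id=3 -> Migrate
  - task 5 (Design): parent_id=3 -> Migrate
  - task 6 (Deploy): parent_id=NULL -> NULL
  - task 7 (Audit): parent_id=2 -> Setup

SQL:
SELECT a.name AS item, b.name AS parent
FROM tasks a
LEFT JOIN tasks b ON a.parent_id = b.id

Result:
item     | parent 
---------+--------
Test     | NULL   
Setup    | NULL   
Migrate  | NULL   
Research | Migrate
Design   | Migrate
Deploy   | NULL   
Audit    | Setup  


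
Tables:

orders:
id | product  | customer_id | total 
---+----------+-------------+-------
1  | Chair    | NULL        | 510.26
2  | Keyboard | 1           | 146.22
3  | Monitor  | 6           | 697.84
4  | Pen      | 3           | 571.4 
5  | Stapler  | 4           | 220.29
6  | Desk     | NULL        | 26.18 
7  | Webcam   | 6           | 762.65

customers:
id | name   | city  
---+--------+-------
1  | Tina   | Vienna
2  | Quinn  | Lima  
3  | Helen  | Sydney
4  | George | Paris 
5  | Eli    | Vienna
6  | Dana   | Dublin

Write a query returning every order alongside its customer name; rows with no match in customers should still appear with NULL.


LEFT JOIN keeps every row from orders (the left table); where customer_id has no match in customers, the customer columns become NULL. Walk through each order:
  - order 1 (Chair): customer_id=NULL, no match -> kept with NULL
  - order 2 (Keyboard): customer_id=1 -> matches Tina
  - order 3 (Monitor): customer_id=6 -> matches Dana
  - order 4 (Pen): customer_id=3 -> matches Helen
  - order 5 (Stapler): customer_id=4 -> matches George
  - order 6 (Desk): customer_id=NULL, no match -> kept with NULL
  - order 7 (Webcam): customer_id=6 -> matches Dana
All 7 rows appear; 2 have NULL customer.

SQL:
SELECT a.product, b.name AS customer
FROM orders a
LEFT JOIN customers b ON a.customer_id = b.id

Result:
product  | customer
---------+---------
Chair    | NULL    
Keyboard | Tina    
Monitor  | Dana    
Pen      | Helen   
Stapler  | George  
Desk     | NULL    
Webcam   | Dana    


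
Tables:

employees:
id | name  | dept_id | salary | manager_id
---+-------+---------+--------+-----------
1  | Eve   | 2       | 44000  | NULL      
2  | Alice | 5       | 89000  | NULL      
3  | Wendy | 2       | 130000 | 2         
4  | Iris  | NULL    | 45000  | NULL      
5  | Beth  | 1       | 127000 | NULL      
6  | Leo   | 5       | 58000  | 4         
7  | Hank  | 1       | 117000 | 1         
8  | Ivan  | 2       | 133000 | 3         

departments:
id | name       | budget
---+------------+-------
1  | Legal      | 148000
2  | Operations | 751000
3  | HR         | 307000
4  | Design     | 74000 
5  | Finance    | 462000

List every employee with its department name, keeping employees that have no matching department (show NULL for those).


LEFT JOIN keeps every row from employees (the left table); where dept_id has no match in departments, the department columns become NULL. Walk through each employee:
  - employee 1 (Eve): dept_id=2 -> matches Operations
  - employee 2 (Alice): dept_id=5 -> matches Finance
  - employee 3 (Wendy): dept_id=2 -> matches Operations
  - employee 4 (Iris): dept_id=NULL, no match -> kept with NULL
  - employee 5 (Beth): dept_id=1 -> matches Legal
  - employee 6 (Leo): dept_id=5 -> matches Finance
  - employee 7 (Hank): dept_id=1 -> matches Legal
  - employee 8 (Ivan): dept_id=2 -> matches Operations
All 8 rows appear; 1 has NULL department.

SQL:
SELECT a.name, b.name AS department
FROM employees a
LEFT JOIN departments b ON a.dept_id = b.id

Result:
name  | department
------+-----------
Eve   | Operations
Alice | Finance   
Wendy | Operations
Iris  | NULL      
Beth  | Legal     
Leo   | Finance   
Hank  | Legal     
Ivan  | Operations


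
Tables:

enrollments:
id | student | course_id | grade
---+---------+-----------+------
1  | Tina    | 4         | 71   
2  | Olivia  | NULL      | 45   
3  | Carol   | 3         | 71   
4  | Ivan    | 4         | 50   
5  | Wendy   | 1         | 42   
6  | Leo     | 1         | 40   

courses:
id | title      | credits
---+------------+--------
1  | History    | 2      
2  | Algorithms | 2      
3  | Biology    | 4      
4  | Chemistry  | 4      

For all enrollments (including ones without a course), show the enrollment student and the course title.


LEFT JOIN keeps every row from enrollments (the left table); where course_id has no match in courses, the course columns become NULL. Walk through each enrollment:
  - enrollment 1 (Tina): course_id=4 -> matches Chemistry
  - enrollment 2 (Olivia): course_id=NULL, no match -> kept with NULL
  - enrollment 3 (Carol): course_id=3 -> matches Biology
  - enrollment 4 (Ivan): course_id=4 -> matches Chemistry
  - enrollment 5 (Wendy): course_id=1 -> matches History
  - enrollment 6 (Leo): course_id=1 -> matches History
All 6 rows appear; 1 has NULL course.

SQL:
SELECT a.student, b.title AS course
FROM enrollments a
LEFT JOIN courses b ON a.course_id = b.id

Result:
student | course   
--------+----------
Tina    | Chemistry
Olivia  | NULL     
Carol   | Biology  
Ivan    | Chemistry
Wendy   | History  
Leo     | History  


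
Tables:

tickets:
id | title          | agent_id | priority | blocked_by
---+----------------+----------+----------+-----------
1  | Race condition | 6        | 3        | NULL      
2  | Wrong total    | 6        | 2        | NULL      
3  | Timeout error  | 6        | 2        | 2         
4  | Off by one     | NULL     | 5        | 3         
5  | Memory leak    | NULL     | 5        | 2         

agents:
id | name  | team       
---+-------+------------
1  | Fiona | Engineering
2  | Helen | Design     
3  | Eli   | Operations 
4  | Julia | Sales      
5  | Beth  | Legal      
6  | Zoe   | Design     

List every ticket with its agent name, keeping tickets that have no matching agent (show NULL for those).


LEFT JOIN keeps every row from tickets (the left table); where agent_id has no match in agents, the agent columns become NULL. Walk through each ticket:
  - ticket 1 (Race condition): agent_id=6 -> matches Zoe
  - ticket 2 (Wrong total): agent_id=6 -> matches Zoe
  - ticket 3 (Timeout error): agent_id=6 -> matches Zoe
  - ticket 4 (Off by one): agent_id=NULL, no match -> kept with NULL
  - ticket 5 (Memory leak): agent_id=NULL, no match -> kept with NULL
All 5 rows appear; 2 have NULL agent.

SQL:
SELECT a.title, b.name AS agent
FROM tickets a
LEFT JOIN agents b ON a.agent_id = b.id

Result:
title          | agent
---------------+------
Race condition | Zoe  
Wrong total    | Zoe  
Timeout error  | Zoe  
Off by one     | NULL 
Memory leak    | NULL 


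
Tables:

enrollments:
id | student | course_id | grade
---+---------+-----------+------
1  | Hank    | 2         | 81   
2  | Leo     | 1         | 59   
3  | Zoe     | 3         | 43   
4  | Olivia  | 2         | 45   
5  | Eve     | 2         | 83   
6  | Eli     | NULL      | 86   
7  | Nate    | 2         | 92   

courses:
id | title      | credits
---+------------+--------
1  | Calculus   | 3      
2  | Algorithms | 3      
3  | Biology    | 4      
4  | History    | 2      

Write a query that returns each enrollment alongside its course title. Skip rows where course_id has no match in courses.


INNER JOIN keeps only enrollments rows whose course_id matches an id in courses. Walk through each enrollment:
  - enrollment 1 (Hank): course_id=2 -> matches Algorithms
  - enrollment 2 (Leo): course_id=1 -> matches Calculus
  - enrollment 3 (Zoe): course_id=3 -> matches Biology
  - enrollment 4 (Olivia): course_id=2 -> matches Algorithms
  - enrollment 5 (Eve): course_id=2 -> matches Algorithms
  - enrollment 6 (Eli): course_id=NULL, no match -> dropped
  - enrollment 7 (Nate): course_id=2 -> matches Algorithms
So 1 of 7 rows is dropped.

SQL:
SELECT a.student, b.title AS course
FROM enrollments a
INNER JOIN courses b ON a.course_id = b.id

Result:
student | course    
--------+-----------
Hank    | Algorithms
Leo     | Calculus  
Zoe     | Biology   
Olivia  | Algorithms
Eve     | Algorithms
Nate    | Algorithms
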